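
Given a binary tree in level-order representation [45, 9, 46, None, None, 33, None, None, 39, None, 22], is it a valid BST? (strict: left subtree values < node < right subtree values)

Level-order array: [45, 9, 46, None, None, 33, None, None, 39, None, 22]
Validate using subtree bounds (lo, hi): at each node, require lo < value < hi,
then recurse left with hi=value and right with lo=value.
Preorder trace (stopping at first violation):
  at node 45 with bounds (-inf, +inf): OK
  at node 9 with bounds (-inf, 45): OK
  at node 46 with bounds (45, +inf): OK
  at node 33 with bounds (45, 46): VIOLATION
Node 33 violates its bound: not (45 < 33 < 46).
Result: Not a valid BST


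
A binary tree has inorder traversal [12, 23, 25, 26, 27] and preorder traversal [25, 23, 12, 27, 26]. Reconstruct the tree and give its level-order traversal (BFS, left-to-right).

Inorder:  [12, 23, 25, 26, 27]
Preorder: [25, 23, 12, 27, 26]
Algorithm: preorder visits root first, so consume preorder in order;
for each root, split the current inorder slice at that value into
left-subtree inorder and right-subtree inorder, then recurse.
Recursive splits:
  root=25; inorder splits into left=[12, 23], right=[26, 27]
  root=23; inorder splits into left=[12], right=[]
  root=12; inorder splits into left=[], right=[]
  root=27; inorder splits into left=[26], right=[]
  root=26; inorder splits into left=[], right=[]
Reconstructed level-order: [25, 23, 27, 12, 26]


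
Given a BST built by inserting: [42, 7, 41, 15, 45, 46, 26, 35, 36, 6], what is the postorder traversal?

Tree insertion order: [42, 7, 41, 15, 45, 46, 26, 35, 36, 6]
Tree (level-order array): [42, 7, 45, 6, 41, None, 46, None, None, 15, None, None, None, None, 26, None, 35, None, 36]
Postorder traversal: [6, 36, 35, 26, 15, 41, 7, 46, 45, 42]


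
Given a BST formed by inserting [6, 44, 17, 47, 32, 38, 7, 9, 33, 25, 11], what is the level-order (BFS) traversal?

Tree insertion order: [6, 44, 17, 47, 32, 38, 7, 9, 33, 25, 11]
Tree (level-order array): [6, None, 44, 17, 47, 7, 32, None, None, None, 9, 25, 38, None, 11, None, None, 33]
BFS from the root, enqueuing left then right child of each popped node:
  queue [6] -> pop 6, enqueue [44], visited so far: [6]
  queue [44] -> pop 44, enqueue [17, 47], visited so far: [6, 44]
  queue [17, 47] -> pop 17, enqueue [7, 32], visited so far: [6, 44, 17]
  queue [47, 7, 32] -> pop 47, enqueue [none], visited so far: [6, 44, 17, 47]
  queue [7, 32] -> pop 7, enqueue [9], visited so far: [6, 44, 17, 47, 7]
  queue [32, 9] -> pop 32, enqueue [25, 38], visited so far: [6, 44, 17, 47, 7, 32]
  queue [9, 25, 38] -> pop 9, enqueue [11], visited so far: [6, 44, 17, 47, 7, 32, 9]
  queue [25, 38, 11] -> pop 25, enqueue [none], visited so far: [6, 44, 17, 47, 7, 32, 9, 25]
  queue [38, 11] -> pop 38, enqueue [33], visited so far: [6, 44, 17, 47, 7, 32, 9, 25, 38]
  queue [11, 33] -> pop 11, enqueue [none], visited so far: [6, 44, 17, 47, 7, 32, 9, 25, 38, 11]
  queue [33] -> pop 33, enqueue [none], visited so far: [6, 44, 17, 47, 7, 32, 9, 25, 38, 11, 33]
Result: [6, 44, 17, 47, 7, 32, 9, 25, 38, 11, 33]


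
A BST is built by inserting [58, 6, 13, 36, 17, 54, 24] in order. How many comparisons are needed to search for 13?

Search path for 13: 58 -> 6 -> 13
Found: True
Comparisons: 3


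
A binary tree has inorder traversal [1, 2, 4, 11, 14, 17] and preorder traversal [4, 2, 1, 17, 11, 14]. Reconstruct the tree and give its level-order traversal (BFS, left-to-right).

Inorder:  [1, 2, 4, 11, 14, 17]
Preorder: [4, 2, 1, 17, 11, 14]
Algorithm: preorder visits root first, so consume preorder in order;
for each root, split the current inorder slice at that value into
left-subtree inorder and right-subtree inorder, then recurse.
Recursive splits:
  root=4; inorder splits into left=[1, 2], right=[11, 14, 17]
  root=2; inorder splits into left=[1], right=[]
  root=1; inorder splits into left=[], right=[]
  root=17; inorder splits into left=[11, 14], right=[]
  root=11; inorder splits into left=[], right=[14]
  root=14; inorder splits into left=[], right=[]
Reconstructed level-order: [4, 2, 17, 1, 11, 14]


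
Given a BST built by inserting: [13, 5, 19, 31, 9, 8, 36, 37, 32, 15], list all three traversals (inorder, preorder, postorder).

Tree insertion order: [13, 5, 19, 31, 9, 8, 36, 37, 32, 15]
Tree (level-order array): [13, 5, 19, None, 9, 15, 31, 8, None, None, None, None, 36, None, None, 32, 37]
Inorder (L, root, R): [5, 8, 9, 13, 15, 19, 31, 32, 36, 37]
Preorder (root, L, R): [13, 5, 9, 8, 19, 15, 31, 36, 32, 37]
Postorder (L, R, root): [8, 9, 5, 15, 32, 37, 36, 31, 19, 13]


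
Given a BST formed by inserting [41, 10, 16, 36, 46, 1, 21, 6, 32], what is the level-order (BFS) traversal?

Tree insertion order: [41, 10, 16, 36, 46, 1, 21, 6, 32]
Tree (level-order array): [41, 10, 46, 1, 16, None, None, None, 6, None, 36, None, None, 21, None, None, 32]
BFS from the root, enqueuing left then right child of each popped node:
  queue [41] -> pop 41, enqueue [10, 46], visited so far: [41]
  queue [10, 46] -> pop 10, enqueue [1, 16], visited so far: [41, 10]
  queue [46, 1, 16] -> pop 46, enqueue [none], visited so far: [41, 10, 46]
  queue [1, 16] -> pop 1, enqueue [6], visited so far: [41, 10, 46, 1]
  queue [16, 6] -> pop 16, enqueue [36], visited so far: [41, 10, 46, 1, 16]
  queue [6, 36] -> pop 6, enqueue [none], visited so far: [41, 10, 46, 1, 16, 6]
  queue [36] -> pop 36, enqueue [21], visited so far: [41, 10, 46, 1, 16, 6, 36]
  queue [21] -> pop 21, enqueue [32], visited so far: [41, 10, 46, 1, 16, 6, 36, 21]
  queue [32] -> pop 32, enqueue [none], visited so far: [41, 10, 46, 1, 16, 6, 36, 21, 32]
Result: [41, 10, 46, 1, 16, 6, 36, 21, 32]


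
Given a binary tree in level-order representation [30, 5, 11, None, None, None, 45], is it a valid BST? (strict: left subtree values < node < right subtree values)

Level-order array: [30, 5, 11, None, None, None, 45]
Validate using subtree bounds (lo, hi): at each node, require lo < value < hi,
then recurse left with hi=value and right with lo=value.
Preorder trace (stopping at first violation):
  at node 30 with bounds (-inf, +inf): OK
  at node 5 with bounds (-inf, 30): OK
  at node 11 with bounds (30, +inf): VIOLATION
Node 11 violates its bound: not (30 < 11 < +inf).
Result: Not a valid BST


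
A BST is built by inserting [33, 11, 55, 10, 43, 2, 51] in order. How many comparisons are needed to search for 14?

Search path for 14: 33 -> 11
Found: False
Comparisons: 2


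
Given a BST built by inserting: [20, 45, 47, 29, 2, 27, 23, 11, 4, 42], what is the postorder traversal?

Tree insertion order: [20, 45, 47, 29, 2, 27, 23, 11, 4, 42]
Tree (level-order array): [20, 2, 45, None, 11, 29, 47, 4, None, 27, 42, None, None, None, None, 23]
Postorder traversal: [4, 11, 2, 23, 27, 42, 29, 47, 45, 20]


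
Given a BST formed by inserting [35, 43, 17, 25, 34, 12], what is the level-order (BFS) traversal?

Tree insertion order: [35, 43, 17, 25, 34, 12]
Tree (level-order array): [35, 17, 43, 12, 25, None, None, None, None, None, 34]
BFS from the root, enqueuing left then right child of each popped node:
  queue [35] -> pop 35, enqueue [17, 43], visited so far: [35]
  queue [17, 43] -> pop 17, enqueue [12, 25], visited so far: [35, 17]
  queue [43, 12, 25] -> pop 43, enqueue [none], visited so far: [35, 17, 43]
  queue [12, 25] -> pop 12, enqueue [none], visited so far: [35, 17, 43, 12]
  queue [25] -> pop 25, enqueue [34], visited so far: [35, 17, 43, 12, 25]
  queue [34] -> pop 34, enqueue [none], visited so far: [35, 17, 43, 12, 25, 34]
Result: [35, 17, 43, 12, 25, 34]


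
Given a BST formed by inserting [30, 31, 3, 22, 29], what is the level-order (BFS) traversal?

Tree insertion order: [30, 31, 3, 22, 29]
Tree (level-order array): [30, 3, 31, None, 22, None, None, None, 29]
BFS from the root, enqueuing left then right child of each popped node:
  queue [30] -> pop 30, enqueue [3, 31], visited so far: [30]
  queue [3, 31] -> pop 3, enqueue [22], visited so far: [30, 3]
  queue [31, 22] -> pop 31, enqueue [none], visited so far: [30, 3, 31]
  queue [22] -> pop 22, enqueue [29], visited so far: [30, 3, 31, 22]
  queue [29] -> pop 29, enqueue [none], visited so far: [30, 3, 31, 22, 29]
Result: [30, 3, 31, 22, 29]


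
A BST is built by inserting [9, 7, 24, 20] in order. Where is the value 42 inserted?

Starting tree (level order): [9, 7, 24, None, None, 20]
Insertion path: 9 -> 24
Result: insert 42 as right child of 24
Final tree (level order): [9, 7, 24, None, None, 20, 42]


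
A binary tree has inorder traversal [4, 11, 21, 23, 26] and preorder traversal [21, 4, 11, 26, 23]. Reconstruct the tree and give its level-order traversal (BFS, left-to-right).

Inorder:  [4, 11, 21, 23, 26]
Preorder: [21, 4, 11, 26, 23]
Algorithm: preorder visits root first, so consume preorder in order;
for each root, split the current inorder slice at that value into
left-subtree inorder and right-subtree inorder, then recurse.
Recursive splits:
  root=21; inorder splits into left=[4, 11], right=[23, 26]
  root=4; inorder splits into left=[], right=[11]
  root=11; inorder splits into left=[], right=[]
  root=26; inorder splits into left=[23], right=[]
  root=23; inorder splits into left=[], right=[]
Reconstructed level-order: [21, 4, 26, 11, 23]


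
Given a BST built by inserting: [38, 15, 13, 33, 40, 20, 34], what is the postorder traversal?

Tree insertion order: [38, 15, 13, 33, 40, 20, 34]
Tree (level-order array): [38, 15, 40, 13, 33, None, None, None, None, 20, 34]
Postorder traversal: [13, 20, 34, 33, 15, 40, 38]


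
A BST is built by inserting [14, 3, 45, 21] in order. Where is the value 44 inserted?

Starting tree (level order): [14, 3, 45, None, None, 21]
Insertion path: 14 -> 45 -> 21
Result: insert 44 as right child of 21
Final tree (level order): [14, 3, 45, None, None, 21, None, None, 44]


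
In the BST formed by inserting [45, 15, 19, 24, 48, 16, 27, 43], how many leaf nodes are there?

Tree built from: [45, 15, 19, 24, 48, 16, 27, 43]
Tree (level-order array): [45, 15, 48, None, 19, None, None, 16, 24, None, None, None, 27, None, 43]
Rule: A leaf has 0 children.
Per-node child counts:
  node 45: 2 child(ren)
  node 15: 1 child(ren)
  node 19: 2 child(ren)
  node 16: 0 child(ren)
  node 24: 1 child(ren)
  node 27: 1 child(ren)
  node 43: 0 child(ren)
  node 48: 0 child(ren)
Matching nodes: [16, 43, 48]
Count of leaf nodes: 3


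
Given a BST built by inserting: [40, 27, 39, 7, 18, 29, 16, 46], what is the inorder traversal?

Tree insertion order: [40, 27, 39, 7, 18, 29, 16, 46]
Tree (level-order array): [40, 27, 46, 7, 39, None, None, None, 18, 29, None, 16]
Inorder traversal: [7, 16, 18, 27, 29, 39, 40, 46]


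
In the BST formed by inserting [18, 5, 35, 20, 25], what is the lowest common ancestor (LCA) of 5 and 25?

Tree insertion order: [18, 5, 35, 20, 25]
Tree (level-order array): [18, 5, 35, None, None, 20, None, None, 25]
In a BST, the LCA of p=5, q=25 is the first node v on the
root-to-leaf path with p <= v <= q (go left if both < v, right if both > v).
Walk from root:
  at 18: 5 <= 18 <= 25, this is the LCA
LCA = 18


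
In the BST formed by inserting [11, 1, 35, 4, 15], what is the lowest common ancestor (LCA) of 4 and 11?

Tree insertion order: [11, 1, 35, 4, 15]
Tree (level-order array): [11, 1, 35, None, 4, 15]
In a BST, the LCA of p=4, q=11 is the first node v on the
root-to-leaf path with p <= v <= q (go left if both < v, right if both > v).
Walk from root:
  at 11: 4 <= 11 <= 11, this is the LCA
LCA = 11


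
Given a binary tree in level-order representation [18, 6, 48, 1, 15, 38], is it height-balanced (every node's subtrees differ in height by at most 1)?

Tree (level-order array): [18, 6, 48, 1, 15, 38]
Definition: a tree is height-balanced if, at every node, |h(left) - h(right)| <= 1 (empty subtree has height -1).
Bottom-up per-node check:
  node 1: h_left=-1, h_right=-1, diff=0 [OK], height=0
  node 15: h_left=-1, h_right=-1, diff=0 [OK], height=0
  node 6: h_left=0, h_right=0, diff=0 [OK], height=1
  node 38: h_left=-1, h_right=-1, diff=0 [OK], height=0
  node 48: h_left=0, h_right=-1, diff=1 [OK], height=1
  node 18: h_left=1, h_right=1, diff=0 [OK], height=2
All nodes satisfy the balance condition.
Result: Balanced


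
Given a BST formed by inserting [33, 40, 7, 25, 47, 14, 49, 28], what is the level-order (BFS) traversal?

Tree insertion order: [33, 40, 7, 25, 47, 14, 49, 28]
Tree (level-order array): [33, 7, 40, None, 25, None, 47, 14, 28, None, 49]
BFS from the root, enqueuing left then right child of each popped node:
  queue [33] -> pop 33, enqueue [7, 40], visited so far: [33]
  queue [7, 40] -> pop 7, enqueue [25], visited so far: [33, 7]
  queue [40, 25] -> pop 40, enqueue [47], visited so far: [33, 7, 40]
  queue [25, 47] -> pop 25, enqueue [14, 28], visited so far: [33, 7, 40, 25]
  queue [47, 14, 28] -> pop 47, enqueue [49], visited so far: [33, 7, 40, 25, 47]
  queue [14, 28, 49] -> pop 14, enqueue [none], visited so far: [33, 7, 40, 25, 47, 14]
  queue [28, 49] -> pop 28, enqueue [none], visited so far: [33, 7, 40, 25, 47, 14, 28]
  queue [49] -> pop 49, enqueue [none], visited so far: [33, 7, 40, 25, 47, 14, 28, 49]
Result: [33, 7, 40, 25, 47, 14, 28, 49]


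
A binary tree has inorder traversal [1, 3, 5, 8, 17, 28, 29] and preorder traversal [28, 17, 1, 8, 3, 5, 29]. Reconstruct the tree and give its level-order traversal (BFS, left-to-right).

Inorder:  [1, 3, 5, 8, 17, 28, 29]
Preorder: [28, 17, 1, 8, 3, 5, 29]
Algorithm: preorder visits root first, so consume preorder in order;
for each root, split the current inorder slice at that value into
left-subtree inorder and right-subtree inorder, then recurse.
Recursive splits:
  root=28; inorder splits into left=[1, 3, 5, 8, 17], right=[29]
  root=17; inorder splits into left=[1, 3, 5, 8], right=[]
  root=1; inorder splits into left=[], right=[3, 5, 8]
  root=8; inorder splits into left=[3, 5], right=[]
  root=3; inorder splits into left=[], right=[5]
  root=5; inorder splits into left=[], right=[]
  root=29; inorder splits into left=[], right=[]
Reconstructed level-order: [28, 17, 29, 1, 8, 3, 5]


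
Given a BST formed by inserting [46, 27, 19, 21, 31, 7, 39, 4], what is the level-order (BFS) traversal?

Tree insertion order: [46, 27, 19, 21, 31, 7, 39, 4]
Tree (level-order array): [46, 27, None, 19, 31, 7, 21, None, 39, 4]
BFS from the root, enqueuing left then right child of each popped node:
  queue [46] -> pop 46, enqueue [27], visited so far: [46]
  queue [27] -> pop 27, enqueue [19, 31], visited so far: [46, 27]
  queue [19, 31] -> pop 19, enqueue [7, 21], visited so far: [46, 27, 19]
  queue [31, 7, 21] -> pop 31, enqueue [39], visited so far: [46, 27, 19, 31]
  queue [7, 21, 39] -> pop 7, enqueue [4], visited so far: [46, 27, 19, 31, 7]
  queue [21, 39, 4] -> pop 21, enqueue [none], visited so far: [46, 27, 19, 31, 7, 21]
  queue [39, 4] -> pop 39, enqueue [none], visited so far: [46, 27, 19, 31, 7, 21, 39]
  queue [4] -> pop 4, enqueue [none], visited so far: [46, 27, 19, 31, 7, 21, 39, 4]
Result: [46, 27, 19, 31, 7, 21, 39, 4]


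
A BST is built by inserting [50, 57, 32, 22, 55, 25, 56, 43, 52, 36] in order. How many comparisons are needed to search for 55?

Search path for 55: 50 -> 57 -> 55
Found: True
Comparisons: 3


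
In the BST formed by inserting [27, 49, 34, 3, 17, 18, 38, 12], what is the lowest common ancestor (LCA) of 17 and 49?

Tree insertion order: [27, 49, 34, 3, 17, 18, 38, 12]
Tree (level-order array): [27, 3, 49, None, 17, 34, None, 12, 18, None, 38]
In a BST, the LCA of p=17, q=49 is the first node v on the
root-to-leaf path with p <= v <= q (go left if both < v, right if both > v).
Walk from root:
  at 27: 17 <= 27 <= 49, this is the LCA
LCA = 27


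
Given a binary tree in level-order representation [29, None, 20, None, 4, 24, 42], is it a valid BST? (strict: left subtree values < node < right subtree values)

Level-order array: [29, None, 20, None, 4, 24, 42]
Validate using subtree bounds (lo, hi): at each node, require lo < value < hi,
then recurse left with hi=value and right with lo=value.
Preorder trace (stopping at first violation):
  at node 29 with bounds (-inf, +inf): OK
  at node 20 with bounds (29, +inf): VIOLATION
Node 20 violates its bound: not (29 < 20 < +inf).
Result: Not a valid BST


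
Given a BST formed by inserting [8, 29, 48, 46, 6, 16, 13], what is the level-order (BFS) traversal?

Tree insertion order: [8, 29, 48, 46, 6, 16, 13]
Tree (level-order array): [8, 6, 29, None, None, 16, 48, 13, None, 46]
BFS from the root, enqueuing left then right child of each popped node:
  queue [8] -> pop 8, enqueue [6, 29], visited so far: [8]
  queue [6, 29] -> pop 6, enqueue [none], visited so far: [8, 6]
  queue [29] -> pop 29, enqueue [16, 48], visited so far: [8, 6, 29]
  queue [16, 48] -> pop 16, enqueue [13], visited so far: [8, 6, 29, 16]
  queue [48, 13] -> pop 48, enqueue [46], visited so far: [8, 6, 29, 16, 48]
  queue [13, 46] -> pop 13, enqueue [none], visited so far: [8, 6, 29, 16, 48, 13]
  queue [46] -> pop 46, enqueue [none], visited so far: [8, 6, 29, 16, 48, 13, 46]
Result: [8, 6, 29, 16, 48, 13, 46]


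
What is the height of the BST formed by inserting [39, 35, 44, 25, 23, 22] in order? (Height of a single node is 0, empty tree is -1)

Insertion order: [39, 35, 44, 25, 23, 22]
Tree (level-order array): [39, 35, 44, 25, None, None, None, 23, None, 22]
Compute height bottom-up (empty subtree = -1):
  height(22) = 1 + max(-1, -1) = 0
  height(23) = 1 + max(0, -1) = 1
  height(25) = 1 + max(1, -1) = 2
  height(35) = 1 + max(2, -1) = 3
  height(44) = 1 + max(-1, -1) = 0
  height(39) = 1 + max(3, 0) = 4
Height = 4


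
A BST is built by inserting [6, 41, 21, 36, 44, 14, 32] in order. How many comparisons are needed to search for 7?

Search path for 7: 6 -> 41 -> 21 -> 14
Found: False
Comparisons: 4


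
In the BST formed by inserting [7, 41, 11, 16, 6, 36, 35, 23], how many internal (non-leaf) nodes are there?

Tree built from: [7, 41, 11, 16, 6, 36, 35, 23]
Tree (level-order array): [7, 6, 41, None, None, 11, None, None, 16, None, 36, 35, None, 23]
Rule: An internal node has at least one child.
Per-node child counts:
  node 7: 2 child(ren)
  node 6: 0 child(ren)
  node 41: 1 child(ren)
  node 11: 1 child(ren)
  node 16: 1 child(ren)
  node 36: 1 child(ren)
  node 35: 1 child(ren)
  node 23: 0 child(ren)
Matching nodes: [7, 41, 11, 16, 36, 35]
Count of internal (non-leaf) nodes: 6


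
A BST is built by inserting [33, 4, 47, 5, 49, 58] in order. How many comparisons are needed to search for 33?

Search path for 33: 33
Found: True
Comparisons: 1


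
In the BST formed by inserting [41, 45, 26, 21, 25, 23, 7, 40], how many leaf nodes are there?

Tree built from: [41, 45, 26, 21, 25, 23, 7, 40]
Tree (level-order array): [41, 26, 45, 21, 40, None, None, 7, 25, None, None, None, None, 23]
Rule: A leaf has 0 children.
Per-node child counts:
  node 41: 2 child(ren)
  node 26: 2 child(ren)
  node 21: 2 child(ren)
  node 7: 0 child(ren)
  node 25: 1 child(ren)
  node 23: 0 child(ren)
  node 40: 0 child(ren)
  node 45: 0 child(ren)
Matching nodes: [7, 23, 40, 45]
Count of leaf nodes: 4


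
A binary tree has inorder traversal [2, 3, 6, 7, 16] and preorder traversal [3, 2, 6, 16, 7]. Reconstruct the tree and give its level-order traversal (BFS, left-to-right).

Inorder:  [2, 3, 6, 7, 16]
Preorder: [3, 2, 6, 16, 7]
Algorithm: preorder visits root first, so consume preorder in order;
for each root, split the current inorder slice at that value into
left-subtree inorder and right-subtree inorder, then recurse.
Recursive splits:
  root=3; inorder splits into left=[2], right=[6, 7, 16]
  root=2; inorder splits into left=[], right=[]
  root=6; inorder splits into left=[], right=[7, 16]
  root=16; inorder splits into left=[7], right=[]
  root=7; inorder splits into left=[], right=[]
Reconstructed level-order: [3, 2, 6, 16, 7]


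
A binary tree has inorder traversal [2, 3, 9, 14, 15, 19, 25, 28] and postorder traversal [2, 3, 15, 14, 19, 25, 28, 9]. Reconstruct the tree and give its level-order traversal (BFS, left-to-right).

Inorder:   [2, 3, 9, 14, 15, 19, 25, 28]
Postorder: [2, 3, 15, 14, 19, 25, 28, 9]
Algorithm: postorder visits root last, so walk postorder right-to-left;
each value is the root of the current inorder slice — split it at that
value, recurse on the right subtree first, then the left.
Recursive splits:
  root=9; inorder splits into left=[2, 3], right=[14, 15, 19, 25, 28]
  root=28; inorder splits into left=[14, 15, 19, 25], right=[]
  root=25; inorder splits into left=[14, 15, 19], right=[]
  root=19; inorder splits into left=[14, 15], right=[]
  root=14; inorder splits into left=[], right=[15]
  root=15; inorder splits into left=[], right=[]
  root=3; inorder splits into left=[2], right=[]
  root=2; inorder splits into left=[], right=[]
Reconstructed level-order: [9, 3, 28, 2, 25, 19, 14, 15]


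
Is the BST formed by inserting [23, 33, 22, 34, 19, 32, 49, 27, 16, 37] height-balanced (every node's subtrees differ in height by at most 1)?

Tree (level-order array): [23, 22, 33, 19, None, 32, 34, 16, None, 27, None, None, 49, None, None, None, None, 37]
Definition: a tree is height-balanced if, at every node, |h(left) - h(right)| <= 1 (empty subtree has height -1).
Bottom-up per-node check:
  node 16: h_left=-1, h_right=-1, diff=0 [OK], height=0
  node 19: h_left=0, h_right=-1, diff=1 [OK], height=1
  node 22: h_left=1, h_right=-1, diff=2 [FAIL (|1--1|=2 > 1)], height=2
  node 27: h_left=-1, h_right=-1, diff=0 [OK], height=0
  node 32: h_left=0, h_right=-1, diff=1 [OK], height=1
  node 37: h_left=-1, h_right=-1, diff=0 [OK], height=0
  node 49: h_left=0, h_right=-1, diff=1 [OK], height=1
  node 34: h_left=-1, h_right=1, diff=2 [FAIL (|-1-1|=2 > 1)], height=2
  node 33: h_left=1, h_right=2, diff=1 [OK], height=3
  node 23: h_left=2, h_right=3, diff=1 [OK], height=4
Node 22 violates the condition: |1 - -1| = 2 > 1.
Result: Not balanced


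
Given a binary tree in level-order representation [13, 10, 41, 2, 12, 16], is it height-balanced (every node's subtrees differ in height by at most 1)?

Tree (level-order array): [13, 10, 41, 2, 12, 16]
Definition: a tree is height-balanced if, at every node, |h(left) - h(right)| <= 1 (empty subtree has height -1).
Bottom-up per-node check:
  node 2: h_left=-1, h_right=-1, diff=0 [OK], height=0
  node 12: h_left=-1, h_right=-1, diff=0 [OK], height=0
  node 10: h_left=0, h_right=0, diff=0 [OK], height=1
  node 16: h_left=-1, h_right=-1, diff=0 [OK], height=0
  node 41: h_left=0, h_right=-1, diff=1 [OK], height=1
  node 13: h_left=1, h_right=1, diff=0 [OK], height=2
All nodes satisfy the balance condition.
Result: Balanced


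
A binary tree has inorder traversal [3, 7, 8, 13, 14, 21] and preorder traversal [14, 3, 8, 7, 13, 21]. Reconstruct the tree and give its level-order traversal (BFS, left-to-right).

Inorder:  [3, 7, 8, 13, 14, 21]
Preorder: [14, 3, 8, 7, 13, 21]
Algorithm: preorder visits root first, so consume preorder in order;
for each root, split the current inorder slice at that value into
left-subtree inorder and right-subtree inorder, then recurse.
Recursive splits:
  root=14; inorder splits into left=[3, 7, 8, 13], right=[21]
  root=3; inorder splits into left=[], right=[7, 8, 13]
  root=8; inorder splits into left=[7], right=[13]
  root=7; inorder splits into left=[], right=[]
  root=13; inorder splits into left=[], right=[]
  root=21; inorder splits into left=[], right=[]
Reconstructed level-order: [14, 3, 21, 8, 7, 13]


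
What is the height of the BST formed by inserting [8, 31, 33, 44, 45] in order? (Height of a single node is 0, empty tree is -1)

Insertion order: [8, 31, 33, 44, 45]
Tree (level-order array): [8, None, 31, None, 33, None, 44, None, 45]
Compute height bottom-up (empty subtree = -1):
  height(45) = 1 + max(-1, -1) = 0
  height(44) = 1 + max(-1, 0) = 1
  height(33) = 1 + max(-1, 1) = 2
  height(31) = 1 + max(-1, 2) = 3
  height(8) = 1 + max(-1, 3) = 4
Height = 4


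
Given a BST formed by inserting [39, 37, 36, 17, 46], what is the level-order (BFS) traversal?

Tree insertion order: [39, 37, 36, 17, 46]
Tree (level-order array): [39, 37, 46, 36, None, None, None, 17]
BFS from the root, enqueuing left then right child of each popped node:
  queue [39] -> pop 39, enqueue [37, 46], visited so far: [39]
  queue [37, 46] -> pop 37, enqueue [36], visited so far: [39, 37]
  queue [46, 36] -> pop 46, enqueue [none], visited so far: [39, 37, 46]
  queue [36] -> pop 36, enqueue [17], visited so far: [39, 37, 46, 36]
  queue [17] -> pop 17, enqueue [none], visited so far: [39, 37, 46, 36, 17]
Result: [39, 37, 46, 36, 17]


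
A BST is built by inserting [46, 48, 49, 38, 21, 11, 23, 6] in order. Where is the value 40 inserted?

Starting tree (level order): [46, 38, 48, 21, None, None, 49, 11, 23, None, None, 6]
Insertion path: 46 -> 38
Result: insert 40 as right child of 38
Final tree (level order): [46, 38, 48, 21, 40, None, 49, 11, 23, None, None, None, None, 6]


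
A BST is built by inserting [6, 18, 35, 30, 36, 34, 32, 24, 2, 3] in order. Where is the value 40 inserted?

Starting tree (level order): [6, 2, 18, None, 3, None, 35, None, None, 30, 36, 24, 34, None, None, None, None, 32]
Insertion path: 6 -> 18 -> 35 -> 36
Result: insert 40 as right child of 36
Final tree (level order): [6, 2, 18, None, 3, None, 35, None, None, 30, 36, 24, 34, None, 40, None, None, 32]


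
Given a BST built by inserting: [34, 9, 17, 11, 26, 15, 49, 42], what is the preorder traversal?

Tree insertion order: [34, 9, 17, 11, 26, 15, 49, 42]
Tree (level-order array): [34, 9, 49, None, 17, 42, None, 11, 26, None, None, None, 15]
Preorder traversal: [34, 9, 17, 11, 15, 26, 49, 42]


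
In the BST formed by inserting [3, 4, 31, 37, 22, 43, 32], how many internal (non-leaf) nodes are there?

Tree built from: [3, 4, 31, 37, 22, 43, 32]
Tree (level-order array): [3, None, 4, None, 31, 22, 37, None, None, 32, 43]
Rule: An internal node has at least one child.
Per-node child counts:
  node 3: 1 child(ren)
  node 4: 1 child(ren)
  node 31: 2 child(ren)
  node 22: 0 child(ren)
  node 37: 2 child(ren)
  node 32: 0 child(ren)
  node 43: 0 child(ren)
Matching nodes: [3, 4, 31, 37]
Count of internal (non-leaf) nodes: 4


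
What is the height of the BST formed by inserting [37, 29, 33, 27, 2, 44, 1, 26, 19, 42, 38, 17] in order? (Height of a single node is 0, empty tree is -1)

Insertion order: [37, 29, 33, 27, 2, 44, 1, 26, 19, 42, 38, 17]
Tree (level-order array): [37, 29, 44, 27, 33, 42, None, 2, None, None, None, 38, None, 1, 26, None, None, None, None, 19, None, 17]
Compute height bottom-up (empty subtree = -1):
  height(1) = 1 + max(-1, -1) = 0
  height(17) = 1 + max(-1, -1) = 0
  height(19) = 1 + max(0, -1) = 1
  height(26) = 1 + max(1, -1) = 2
  height(2) = 1 + max(0, 2) = 3
  height(27) = 1 + max(3, -1) = 4
  height(33) = 1 + max(-1, -1) = 0
  height(29) = 1 + max(4, 0) = 5
  height(38) = 1 + max(-1, -1) = 0
  height(42) = 1 + max(0, -1) = 1
  height(44) = 1 + max(1, -1) = 2
  height(37) = 1 + max(5, 2) = 6
Height = 6


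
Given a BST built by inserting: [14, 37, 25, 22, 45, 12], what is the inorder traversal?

Tree insertion order: [14, 37, 25, 22, 45, 12]
Tree (level-order array): [14, 12, 37, None, None, 25, 45, 22]
Inorder traversal: [12, 14, 22, 25, 37, 45]


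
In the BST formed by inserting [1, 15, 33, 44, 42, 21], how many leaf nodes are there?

Tree built from: [1, 15, 33, 44, 42, 21]
Tree (level-order array): [1, None, 15, None, 33, 21, 44, None, None, 42]
Rule: A leaf has 0 children.
Per-node child counts:
  node 1: 1 child(ren)
  node 15: 1 child(ren)
  node 33: 2 child(ren)
  node 21: 0 child(ren)
  node 44: 1 child(ren)
  node 42: 0 child(ren)
Matching nodes: [21, 42]
Count of leaf nodes: 2


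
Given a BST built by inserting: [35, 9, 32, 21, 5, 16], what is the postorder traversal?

Tree insertion order: [35, 9, 32, 21, 5, 16]
Tree (level-order array): [35, 9, None, 5, 32, None, None, 21, None, 16]
Postorder traversal: [5, 16, 21, 32, 9, 35]


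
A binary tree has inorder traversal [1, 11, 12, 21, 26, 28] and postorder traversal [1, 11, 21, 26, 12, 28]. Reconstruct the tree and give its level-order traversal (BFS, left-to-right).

Inorder:   [1, 11, 12, 21, 26, 28]
Postorder: [1, 11, 21, 26, 12, 28]
Algorithm: postorder visits root last, so walk postorder right-to-left;
each value is the root of the current inorder slice — split it at that
value, recurse on the right subtree first, then the left.
Recursive splits:
  root=28; inorder splits into left=[1, 11, 12, 21, 26], right=[]
  root=12; inorder splits into left=[1, 11], right=[21, 26]
  root=26; inorder splits into left=[21], right=[]
  root=21; inorder splits into left=[], right=[]
  root=11; inorder splits into left=[1], right=[]
  root=1; inorder splits into left=[], right=[]
Reconstructed level-order: [28, 12, 11, 26, 1, 21]


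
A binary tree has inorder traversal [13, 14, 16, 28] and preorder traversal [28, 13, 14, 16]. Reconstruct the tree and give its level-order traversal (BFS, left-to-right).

Inorder:  [13, 14, 16, 28]
Preorder: [28, 13, 14, 16]
Algorithm: preorder visits root first, so consume preorder in order;
for each root, split the current inorder slice at that value into
left-subtree inorder and right-subtree inorder, then recurse.
Recursive splits:
  root=28; inorder splits into left=[13, 14, 16], right=[]
  root=13; inorder splits into left=[], right=[14, 16]
  root=14; inorder splits into left=[], right=[16]
  root=16; inorder splits into left=[], right=[]
Reconstructed level-order: [28, 13, 14, 16]


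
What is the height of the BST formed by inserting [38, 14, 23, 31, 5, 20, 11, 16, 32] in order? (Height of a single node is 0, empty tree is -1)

Insertion order: [38, 14, 23, 31, 5, 20, 11, 16, 32]
Tree (level-order array): [38, 14, None, 5, 23, None, 11, 20, 31, None, None, 16, None, None, 32]
Compute height bottom-up (empty subtree = -1):
  height(11) = 1 + max(-1, -1) = 0
  height(5) = 1 + max(-1, 0) = 1
  height(16) = 1 + max(-1, -1) = 0
  height(20) = 1 + max(0, -1) = 1
  height(32) = 1 + max(-1, -1) = 0
  height(31) = 1 + max(-1, 0) = 1
  height(23) = 1 + max(1, 1) = 2
  height(14) = 1 + max(1, 2) = 3
  height(38) = 1 + max(3, -1) = 4
Height = 4


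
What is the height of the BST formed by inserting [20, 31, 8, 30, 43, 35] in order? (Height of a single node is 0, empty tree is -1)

Insertion order: [20, 31, 8, 30, 43, 35]
Tree (level-order array): [20, 8, 31, None, None, 30, 43, None, None, 35]
Compute height bottom-up (empty subtree = -1):
  height(8) = 1 + max(-1, -1) = 0
  height(30) = 1 + max(-1, -1) = 0
  height(35) = 1 + max(-1, -1) = 0
  height(43) = 1 + max(0, -1) = 1
  height(31) = 1 + max(0, 1) = 2
  height(20) = 1 + max(0, 2) = 3
Height = 3


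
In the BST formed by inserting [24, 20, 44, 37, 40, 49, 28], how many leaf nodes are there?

Tree built from: [24, 20, 44, 37, 40, 49, 28]
Tree (level-order array): [24, 20, 44, None, None, 37, 49, 28, 40]
Rule: A leaf has 0 children.
Per-node child counts:
  node 24: 2 child(ren)
  node 20: 0 child(ren)
  node 44: 2 child(ren)
  node 37: 2 child(ren)
  node 28: 0 child(ren)
  node 40: 0 child(ren)
  node 49: 0 child(ren)
Matching nodes: [20, 28, 40, 49]
Count of leaf nodes: 4


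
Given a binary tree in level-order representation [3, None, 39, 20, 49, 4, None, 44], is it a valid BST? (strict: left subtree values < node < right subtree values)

Level-order array: [3, None, 39, 20, 49, 4, None, 44]
Validate using subtree bounds (lo, hi): at each node, require lo < value < hi,
then recurse left with hi=value and right with lo=value.
Preorder trace (stopping at first violation):
  at node 3 with bounds (-inf, +inf): OK
  at node 39 with bounds (3, +inf): OK
  at node 20 with bounds (3, 39): OK
  at node 4 with bounds (3, 20): OK
  at node 49 with bounds (39, +inf): OK
  at node 44 with bounds (39, 49): OK
No violation found at any node.
Result: Valid BST


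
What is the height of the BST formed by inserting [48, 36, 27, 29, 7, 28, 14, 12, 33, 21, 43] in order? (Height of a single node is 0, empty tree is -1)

Insertion order: [48, 36, 27, 29, 7, 28, 14, 12, 33, 21, 43]
Tree (level-order array): [48, 36, None, 27, 43, 7, 29, None, None, None, 14, 28, 33, 12, 21]
Compute height bottom-up (empty subtree = -1):
  height(12) = 1 + max(-1, -1) = 0
  height(21) = 1 + max(-1, -1) = 0
  height(14) = 1 + max(0, 0) = 1
  height(7) = 1 + max(-1, 1) = 2
  height(28) = 1 + max(-1, -1) = 0
  height(33) = 1 + max(-1, -1) = 0
  height(29) = 1 + max(0, 0) = 1
  height(27) = 1 + max(2, 1) = 3
  height(43) = 1 + max(-1, -1) = 0
  height(36) = 1 + max(3, 0) = 4
  height(48) = 1 + max(4, -1) = 5
Height = 5


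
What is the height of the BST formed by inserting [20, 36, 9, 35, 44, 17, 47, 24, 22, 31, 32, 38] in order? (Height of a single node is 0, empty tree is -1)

Insertion order: [20, 36, 9, 35, 44, 17, 47, 24, 22, 31, 32, 38]
Tree (level-order array): [20, 9, 36, None, 17, 35, 44, None, None, 24, None, 38, 47, 22, 31, None, None, None, None, None, None, None, 32]
Compute height bottom-up (empty subtree = -1):
  height(17) = 1 + max(-1, -1) = 0
  height(9) = 1 + max(-1, 0) = 1
  height(22) = 1 + max(-1, -1) = 0
  height(32) = 1 + max(-1, -1) = 0
  height(31) = 1 + max(-1, 0) = 1
  height(24) = 1 + max(0, 1) = 2
  height(35) = 1 + max(2, -1) = 3
  height(38) = 1 + max(-1, -1) = 0
  height(47) = 1 + max(-1, -1) = 0
  height(44) = 1 + max(0, 0) = 1
  height(36) = 1 + max(3, 1) = 4
  height(20) = 1 + max(1, 4) = 5
Height = 5


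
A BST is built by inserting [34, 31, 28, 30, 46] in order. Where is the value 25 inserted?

Starting tree (level order): [34, 31, 46, 28, None, None, None, None, 30]
Insertion path: 34 -> 31 -> 28
Result: insert 25 as left child of 28
Final tree (level order): [34, 31, 46, 28, None, None, None, 25, 30]


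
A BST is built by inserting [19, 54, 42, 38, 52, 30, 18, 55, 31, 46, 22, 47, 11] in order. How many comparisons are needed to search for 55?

Search path for 55: 19 -> 54 -> 55
Found: True
Comparisons: 3


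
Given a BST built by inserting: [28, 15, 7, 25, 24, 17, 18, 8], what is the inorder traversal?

Tree insertion order: [28, 15, 7, 25, 24, 17, 18, 8]
Tree (level-order array): [28, 15, None, 7, 25, None, 8, 24, None, None, None, 17, None, None, 18]
Inorder traversal: [7, 8, 15, 17, 18, 24, 25, 28]


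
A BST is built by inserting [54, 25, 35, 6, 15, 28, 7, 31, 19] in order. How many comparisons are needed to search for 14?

Search path for 14: 54 -> 25 -> 6 -> 15 -> 7
Found: False
Comparisons: 5


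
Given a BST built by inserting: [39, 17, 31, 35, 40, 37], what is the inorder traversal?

Tree insertion order: [39, 17, 31, 35, 40, 37]
Tree (level-order array): [39, 17, 40, None, 31, None, None, None, 35, None, 37]
Inorder traversal: [17, 31, 35, 37, 39, 40]


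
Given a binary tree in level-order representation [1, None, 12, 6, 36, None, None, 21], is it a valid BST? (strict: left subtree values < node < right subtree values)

Level-order array: [1, None, 12, 6, 36, None, None, 21]
Validate using subtree bounds (lo, hi): at each node, require lo < value < hi,
then recurse left with hi=value and right with lo=value.
Preorder trace (stopping at first violation):
  at node 1 with bounds (-inf, +inf): OK
  at node 12 with bounds (1, +inf): OK
  at node 6 with bounds (1, 12): OK
  at node 36 with bounds (12, +inf): OK
  at node 21 with bounds (12, 36): OK
No violation found at any node.
Result: Valid BST


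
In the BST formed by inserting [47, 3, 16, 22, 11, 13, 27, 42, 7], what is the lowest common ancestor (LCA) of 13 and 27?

Tree insertion order: [47, 3, 16, 22, 11, 13, 27, 42, 7]
Tree (level-order array): [47, 3, None, None, 16, 11, 22, 7, 13, None, 27, None, None, None, None, None, 42]
In a BST, the LCA of p=13, q=27 is the first node v on the
root-to-leaf path with p <= v <= q (go left if both < v, right if both > v).
Walk from root:
  at 47: both 13 and 27 < 47, go left
  at 3: both 13 and 27 > 3, go right
  at 16: 13 <= 16 <= 27, this is the LCA
LCA = 16


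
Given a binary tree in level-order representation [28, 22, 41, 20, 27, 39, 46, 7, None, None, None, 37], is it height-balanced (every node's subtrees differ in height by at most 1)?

Tree (level-order array): [28, 22, 41, 20, 27, 39, 46, 7, None, None, None, 37]
Definition: a tree is height-balanced if, at every node, |h(left) - h(right)| <= 1 (empty subtree has height -1).
Bottom-up per-node check:
  node 7: h_left=-1, h_right=-1, diff=0 [OK], height=0
  node 20: h_left=0, h_right=-1, diff=1 [OK], height=1
  node 27: h_left=-1, h_right=-1, diff=0 [OK], height=0
  node 22: h_left=1, h_right=0, diff=1 [OK], height=2
  node 37: h_left=-1, h_right=-1, diff=0 [OK], height=0
  node 39: h_left=0, h_right=-1, diff=1 [OK], height=1
  node 46: h_left=-1, h_right=-1, diff=0 [OK], height=0
  node 41: h_left=1, h_right=0, diff=1 [OK], height=2
  node 28: h_left=2, h_right=2, diff=0 [OK], height=3
All nodes satisfy the balance condition.
Result: Balanced


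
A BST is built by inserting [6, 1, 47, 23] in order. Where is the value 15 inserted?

Starting tree (level order): [6, 1, 47, None, None, 23]
Insertion path: 6 -> 47 -> 23
Result: insert 15 as left child of 23
Final tree (level order): [6, 1, 47, None, None, 23, None, 15]


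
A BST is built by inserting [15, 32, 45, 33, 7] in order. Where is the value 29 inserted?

Starting tree (level order): [15, 7, 32, None, None, None, 45, 33]
Insertion path: 15 -> 32
Result: insert 29 as left child of 32
Final tree (level order): [15, 7, 32, None, None, 29, 45, None, None, 33]


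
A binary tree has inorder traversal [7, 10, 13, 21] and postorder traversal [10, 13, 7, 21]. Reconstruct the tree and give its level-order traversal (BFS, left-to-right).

Inorder:   [7, 10, 13, 21]
Postorder: [10, 13, 7, 21]
Algorithm: postorder visits root last, so walk postorder right-to-left;
each value is the root of the current inorder slice — split it at that
value, recurse on the right subtree first, then the left.
Recursive splits:
  root=21; inorder splits into left=[7, 10, 13], right=[]
  root=7; inorder splits into left=[], right=[10, 13]
  root=13; inorder splits into left=[10], right=[]
  root=10; inorder splits into left=[], right=[]
Reconstructed level-order: [21, 7, 13, 10]


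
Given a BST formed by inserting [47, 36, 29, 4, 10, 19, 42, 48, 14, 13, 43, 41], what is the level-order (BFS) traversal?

Tree insertion order: [47, 36, 29, 4, 10, 19, 42, 48, 14, 13, 43, 41]
Tree (level-order array): [47, 36, 48, 29, 42, None, None, 4, None, 41, 43, None, 10, None, None, None, None, None, 19, 14, None, 13]
BFS from the root, enqueuing left then right child of each popped node:
  queue [47] -> pop 47, enqueue [36, 48], visited so far: [47]
  queue [36, 48] -> pop 36, enqueue [29, 42], visited so far: [47, 36]
  queue [48, 29, 42] -> pop 48, enqueue [none], visited so far: [47, 36, 48]
  queue [29, 42] -> pop 29, enqueue [4], visited so far: [47, 36, 48, 29]
  queue [42, 4] -> pop 42, enqueue [41, 43], visited so far: [47, 36, 48, 29, 42]
  queue [4, 41, 43] -> pop 4, enqueue [10], visited so far: [47, 36, 48, 29, 42, 4]
  queue [41, 43, 10] -> pop 41, enqueue [none], visited so far: [47, 36, 48, 29, 42, 4, 41]
  queue [43, 10] -> pop 43, enqueue [none], visited so far: [47, 36, 48, 29, 42, 4, 41, 43]
  queue [10] -> pop 10, enqueue [19], visited so far: [47, 36, 48, 29, 42, 4, 41, 43, 10]
  queue [19] -> pop 19, enqueue [14], visited so far: [47, 36, 48, 29, 42, 4, 41, 43, 10, 19]
  queue [14] -> pop 14, enqueue [13], visited so far: [47, 36, 48, 29, 42, 4, 41, 43, 10, 19, 14]
  queue [13] -> pop 13, enqueue [none], visited so far: [47, 36, 48, 29, 42, 4, 41, 43, 10, 19, 14, 13]
Result: [47, 36, 48, 29, 42, 4, 41, 43, 10, 19, 14, 13]


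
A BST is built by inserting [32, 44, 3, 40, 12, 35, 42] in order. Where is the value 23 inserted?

Starting tree (level order): [32, 3, 44, None, 12, 40, None, None, None, 35, 42]
Insertion path: 32 -> 3 -> 12
Result: insert 23 as right child of 12
Final tree (level order): [32, 3, 44, None, 12, 40, None, None, 23, 35, 42]
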